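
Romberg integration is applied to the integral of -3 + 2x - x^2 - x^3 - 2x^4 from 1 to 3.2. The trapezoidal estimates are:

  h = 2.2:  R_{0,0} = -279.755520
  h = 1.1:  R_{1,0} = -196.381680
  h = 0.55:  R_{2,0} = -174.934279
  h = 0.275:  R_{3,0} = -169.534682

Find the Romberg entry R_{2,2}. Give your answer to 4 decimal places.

-167.7315

R_{1,1} = (4·(-196.381680) − (-279.755520)) / 3 = -168.590400
R_{2,1} = (4·(-174.934279) − (-196.381680)) / 3 = -167.785145
R_{2,2} = -167.785145 + (-167.785145 − (-168.590400))/15 = -167.731461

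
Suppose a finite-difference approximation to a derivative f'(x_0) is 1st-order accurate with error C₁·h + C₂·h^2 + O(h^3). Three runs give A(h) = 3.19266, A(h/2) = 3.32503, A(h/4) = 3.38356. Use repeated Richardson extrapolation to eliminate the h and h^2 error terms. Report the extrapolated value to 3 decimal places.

First eliminate the h term (factor 2^1 = 2):
  B₁ = (2·3.32503 − 3.19266)/1 = 3.45740
  B₂ = (2·3.38356 − 3.32503)/1 = 3.44209
Then eliminate the h^2 term (factor 2^2 = 4):
  (4·3.44209 − 3.45740)/3 = 3.43699

3.437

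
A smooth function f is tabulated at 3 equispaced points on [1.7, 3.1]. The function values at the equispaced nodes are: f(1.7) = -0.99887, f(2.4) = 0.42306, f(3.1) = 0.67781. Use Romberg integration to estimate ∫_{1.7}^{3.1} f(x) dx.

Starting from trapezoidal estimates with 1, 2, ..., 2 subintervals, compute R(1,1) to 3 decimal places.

R(0,0) (trapezoid, 1 panel, h=1.4000): -0.22474
R(1,0) (trapezoid, 2 panels, h=0.7000): 0.18377
R(1,1) = 0.18377 + (0.18377 − (-0.22474))/3 = 0.31994

0.320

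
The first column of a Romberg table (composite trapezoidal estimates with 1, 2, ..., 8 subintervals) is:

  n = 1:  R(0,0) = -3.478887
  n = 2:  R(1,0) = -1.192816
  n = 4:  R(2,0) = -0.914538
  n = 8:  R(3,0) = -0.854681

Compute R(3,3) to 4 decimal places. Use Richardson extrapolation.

Richardson extrapolation on the trapezoidal column (denominator 4−1=3):
R(1,1) = -1.192816 + (-1.192816 − (-3.478887))/3 = -0.430792
R(2,1) = -0.914538 + (-0.914538 − (-1.192816))/3 = -0.821779
R(3,1) = (4·(-0.854681) − (-0.914538)) / 3 = -0.834729
R(2,2) = (16·(-0.821779) − (-0.430792)) / 15 = -0.847845
R(3,2) = -0.834729 + (-0.834729 − (-0.821779))/15 = -0.835592
R(3,3) = (64·(-0.835592) − (-0.847845)) / 63 = -0.835398

-0.8354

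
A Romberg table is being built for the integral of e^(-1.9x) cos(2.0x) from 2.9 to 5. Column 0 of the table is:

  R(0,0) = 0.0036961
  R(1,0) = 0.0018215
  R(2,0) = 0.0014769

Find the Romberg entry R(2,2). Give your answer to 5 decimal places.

R(1,1) = (4·0.0018215 − 0.0036961) / 3 = 0.0011966
R(2,1) = 0.0014769 + (0.0014769 − 0.0018215)/3 = 0.0013620
R(2,2) = 0.0013620 + (0.0013620 − 0.0011966)/15 = 0.0013730

0.00137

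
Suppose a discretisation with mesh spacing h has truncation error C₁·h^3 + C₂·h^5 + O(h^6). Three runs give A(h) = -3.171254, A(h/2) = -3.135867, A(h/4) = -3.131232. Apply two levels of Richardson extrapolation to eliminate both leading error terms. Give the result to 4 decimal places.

First eliminate the h^3 term (factor 2^3 = 8):
  B₁ = (8·(-3.135867) − (-3.171254))/7 = -3.130812
  B₂ = (8·(-3.131232) − (-3.135867))/7 = -3.130570
Then eliminate the h^5 term (factor 2^5 = 32):
  (32·(-3.130570) − (-3.130812))/31 = -3.130562

-3.1306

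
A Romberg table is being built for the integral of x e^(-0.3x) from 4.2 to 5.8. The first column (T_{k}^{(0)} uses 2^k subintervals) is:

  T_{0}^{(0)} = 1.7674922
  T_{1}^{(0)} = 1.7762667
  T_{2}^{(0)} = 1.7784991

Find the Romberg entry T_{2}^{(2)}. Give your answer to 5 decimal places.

Richardson extrapolation on the trapezoidal column (denominator 4−1=3):
T_{1}^{(1)} = (4·1.7762667 − 1.7674922) / 3 = 1.7791915
T_{2}^{(1)} = 1.7784991 + (1.7784991 − 1.7762667)/3 = 1.7792432
T_{2}^{(2)} = 1.7792432 + (1.7792432 − 1.7791915)/15 = 1.7792466

1.77925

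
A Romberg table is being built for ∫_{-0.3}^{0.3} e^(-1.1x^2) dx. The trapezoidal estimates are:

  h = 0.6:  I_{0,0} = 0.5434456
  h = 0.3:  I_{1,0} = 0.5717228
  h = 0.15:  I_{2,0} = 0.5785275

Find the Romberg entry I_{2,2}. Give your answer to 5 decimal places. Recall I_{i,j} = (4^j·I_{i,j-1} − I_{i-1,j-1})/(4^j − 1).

Richardson extrapolation on the trapezoidal column (denominator 4−1=3):
I_{1,1} = (4·0.5717228 − 0.5434456) / 3 = 0.5811485
I_{2,1} = 0.5785275 + (0.5785275 − 0.5717228)/3 = 0.5807957
I_{2,2} = 0.5807957 + (0.5807957 − 0.5811485)/15 = 0.5807722

0.58077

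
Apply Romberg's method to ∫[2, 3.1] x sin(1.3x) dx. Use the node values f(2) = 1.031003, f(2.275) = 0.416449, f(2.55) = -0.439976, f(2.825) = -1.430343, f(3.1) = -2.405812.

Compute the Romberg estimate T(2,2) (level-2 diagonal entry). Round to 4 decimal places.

-0.5787

T(0,0) (trapezoid, 1 panel, h=1.1000): -0.756145
T(1,0) (trapezoid, 2 panels, h=0.5500): -0.620059
T(2,0) (trapezoid, 4 panels, h=0.2750): -0.588850
T(1,1) = -0.620059 + (-0.620059 − (-0.756145))/3 = -0.574697
T(2,1) = -0.588850 + (-0.588850 − (-0.620059))/3 = -0.578447
T(2,2) = -0.578447 + (-0.578447 − (-0.574697))/15 = -0.578697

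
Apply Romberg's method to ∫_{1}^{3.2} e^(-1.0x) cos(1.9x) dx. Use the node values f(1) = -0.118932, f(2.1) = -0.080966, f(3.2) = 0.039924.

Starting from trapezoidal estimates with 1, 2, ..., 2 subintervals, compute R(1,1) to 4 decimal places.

-0.1477

R(0,0) (trapezoid, 1 panel, h=2.2000): -0.086909
R(1,0) (trapezoid, 2 panels, h=1.1000): -0.132517
R(1,1) = -0.132517 + (-0.132517 − (-0.086909))/3 = -0.147720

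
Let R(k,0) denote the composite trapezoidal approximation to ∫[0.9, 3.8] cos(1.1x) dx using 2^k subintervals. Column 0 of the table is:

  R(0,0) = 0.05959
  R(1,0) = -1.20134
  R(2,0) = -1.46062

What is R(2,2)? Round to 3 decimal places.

-1.542

Richardson extrapolation on the trapezoidal column (denominator 4−1=3):
R(1,1) = (4·(-1.20134) − 0.05959) / 3 = -1.62165
R(2,1) = -1.46062 + (-1.46062 − (-1.20134))/3 = -1.54705
R(2,2) = (16·(-1.54705) − (-1.62165)) / 15 = -1.54208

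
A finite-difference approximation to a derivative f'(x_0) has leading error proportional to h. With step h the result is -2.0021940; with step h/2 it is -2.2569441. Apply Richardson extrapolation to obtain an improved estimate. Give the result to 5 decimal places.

The leading error scales as h; refining by a factor of 2 reduces it by 2^1 = 2.
Extrapolated value = (2·A(h/2) − A(h)) / (2 − 1)
= (2·(-2.2569441) − (-2.0021940)) / 1
= -2.5116942 / 1 = -2.5116942

-2.51169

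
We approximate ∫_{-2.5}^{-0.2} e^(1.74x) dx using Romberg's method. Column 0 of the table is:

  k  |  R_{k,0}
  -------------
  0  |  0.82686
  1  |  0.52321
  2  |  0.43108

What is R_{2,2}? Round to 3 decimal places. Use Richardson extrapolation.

Richardson extrapolation on the trapezoidal column (denominator 4−1=3):
R_{1,1} = (4·0.52321 − 0.82686) / 3 = 0.42199
R_{2,1} = (4·0.43108 − 0.52321) / 3 = 0.40037
R_{2,2} = (16·0.40037 − 0.42199) / 15 = 0.39893

0.399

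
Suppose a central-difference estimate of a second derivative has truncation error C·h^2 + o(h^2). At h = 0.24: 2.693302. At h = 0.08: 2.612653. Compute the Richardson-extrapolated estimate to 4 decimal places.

The leading error scales as h^2; refining by a factor of 3 reduces it by 3^2 = 9.
Extrapolated value = (9·A(h/3) − A(h)) / (9 − 1)
= (9·2.612653 − 2.693302) / 8
= 20.820575 / 8 = 2.602572

2.6026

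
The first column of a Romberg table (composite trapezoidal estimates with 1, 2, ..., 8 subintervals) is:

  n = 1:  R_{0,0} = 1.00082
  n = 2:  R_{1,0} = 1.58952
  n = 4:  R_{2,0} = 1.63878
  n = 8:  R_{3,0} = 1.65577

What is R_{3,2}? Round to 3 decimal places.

R_{2,1} = 1.63878 + (1.63878 − 1.58952)/3 = 1.65520
R_{3,1} = (4·1.65577 − 1.63878) / 3 = 1.66143
R_{3,2} = 1.66143 + (1.66143 − 1.65520)/15 = 1.66185

1.662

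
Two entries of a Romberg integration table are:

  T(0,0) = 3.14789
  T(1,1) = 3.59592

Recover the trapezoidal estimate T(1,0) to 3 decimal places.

From T(1,1) = (4·T(1,0) − T(0,0))/3, solve for T(1,0):
4·T(1,0) = 3·3.59592 + 3.14789 = 13.93565
T(1,0) = 3.48391

3.484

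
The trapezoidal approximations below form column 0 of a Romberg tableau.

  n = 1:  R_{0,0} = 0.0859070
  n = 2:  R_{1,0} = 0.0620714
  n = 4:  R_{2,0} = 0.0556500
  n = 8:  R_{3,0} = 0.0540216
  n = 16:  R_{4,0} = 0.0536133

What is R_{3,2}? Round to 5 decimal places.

0.05348

R_{2,1} = (4·0.0556500 − 0.0620714) / 3 = 0.0535095
R_{3,1} = (4·0.0540216 − 0.0556500) / 3 = 0.0534788
R_{3,2} = 0.0534788 + (0.0534788 − 0.0535095)/15 = 0.0534768
(Column j=1 coincides with Simpson's rule on the same nodes.)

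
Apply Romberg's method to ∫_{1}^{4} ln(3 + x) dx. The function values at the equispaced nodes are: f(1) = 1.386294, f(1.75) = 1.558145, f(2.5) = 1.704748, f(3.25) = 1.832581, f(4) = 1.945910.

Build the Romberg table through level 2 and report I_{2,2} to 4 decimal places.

5.0762

I_{0,0} (trapezoid, 1 panel, h=3.0000): 4.998306
I_{1,0} (trapezoid, 2 panels, h=1.5000): 5.056275
I_{2,0} (trapezoid, 4 panels, h=0.7500): 5.071182
I_{1,1} = 5.056275 + (5.056275 − 4.998306)/3 = 5.075598
I_{2,1} = 5.071182 + (5.071182 − 5.056275)/3 = 5.076151
I_{2,2} = 5.076151 + (5.076151 − 5.075598)/15 = 5.076188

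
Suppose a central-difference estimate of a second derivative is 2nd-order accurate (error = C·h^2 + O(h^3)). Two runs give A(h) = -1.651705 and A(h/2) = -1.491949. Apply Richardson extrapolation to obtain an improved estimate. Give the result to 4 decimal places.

The leading error scales as h^2; refining by a factor of 2 reduces it by 2^2 = 4.
Extrapolated value = (4·A(h/2) − A(h)) / (4 − 1)
= (4·(-1.491949) − (-1.651705)) / 3
= -4.316091 / 3 = -1.438697

-1.4387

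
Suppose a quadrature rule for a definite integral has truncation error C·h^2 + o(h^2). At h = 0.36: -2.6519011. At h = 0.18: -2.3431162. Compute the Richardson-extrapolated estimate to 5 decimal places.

The leading error scales as h^2; refining by a factor of 2 reduces it by 2^2 = 4.
Extrapolated value = (4·A(h/2) − A(h)) / (4 − 1)
= (4·(-2.3431162) − (-2.6519011)) / 3
= -6.7205637 / 3 = -2.2401879

-2.24019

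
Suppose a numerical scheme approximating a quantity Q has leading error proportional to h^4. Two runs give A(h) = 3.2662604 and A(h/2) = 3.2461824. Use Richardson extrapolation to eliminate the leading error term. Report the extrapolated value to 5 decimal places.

The leading error scales as h^4; refining by a factor of 2 reduces it by 2^4 = 16.
Extrapolated value = (16·A(h/2) − A(h)) / (16 − 1)
= (16·3.2461824 − 3.2662604) / 15
= 48.6726580 / 15 = 3.2448439

3.24484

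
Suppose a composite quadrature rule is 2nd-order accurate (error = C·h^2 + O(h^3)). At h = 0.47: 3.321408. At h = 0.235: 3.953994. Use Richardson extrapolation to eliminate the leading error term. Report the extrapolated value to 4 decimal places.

4.1649

The leading error scales as h^2; refining by a factor of 2 reduces it by 2^2 = 4.
Extrapolated value = (4·A(h/2) − A(h)) / (4 − 1)
= (4·3.953994 − 3.321408) / 3
= 12.494568 / 3 = 4.164856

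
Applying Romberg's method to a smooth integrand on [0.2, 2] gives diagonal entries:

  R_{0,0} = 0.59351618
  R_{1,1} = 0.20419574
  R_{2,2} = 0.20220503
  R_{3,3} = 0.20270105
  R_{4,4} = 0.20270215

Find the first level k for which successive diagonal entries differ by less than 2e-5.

|R_{1,1} − R_{0,0}| = 0.38932044 ≥ 2e-5
|R_{2,2} − R_{1,1}| = 0.00199071 ≥ 2e-5
|R_{3,3} − R_{2,2}| = 0.00049602 ≥ 2e-5
|R_{4,4} − R_{3,3}| = 0.00000110 < 2e-5

k = 4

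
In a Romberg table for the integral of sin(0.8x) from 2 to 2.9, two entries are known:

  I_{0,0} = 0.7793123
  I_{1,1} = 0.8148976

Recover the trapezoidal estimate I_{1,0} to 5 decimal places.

From I_{1,1} = (4·I_{1,0} − I_{0,0})/3, solve for I_{1,0}:
4·I_{1,0} = 3·0.8148976 + 0.7793123 = 3.2240051
I_{1,0} = 0.8060013

0.80600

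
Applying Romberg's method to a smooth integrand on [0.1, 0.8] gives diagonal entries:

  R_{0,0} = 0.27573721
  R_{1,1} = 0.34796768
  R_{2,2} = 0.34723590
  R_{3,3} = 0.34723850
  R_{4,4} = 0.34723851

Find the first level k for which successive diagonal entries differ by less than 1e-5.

|R_{1,1} − R_{0,0}| = 0.07223047 ≥ 1e-5
|R_{2,2} − R_{1,1}| = 0.00073178 ≥ 1e-5
|R_{3,3} − R_{2,2}| = 0.00000260 < 1e-5

k = 3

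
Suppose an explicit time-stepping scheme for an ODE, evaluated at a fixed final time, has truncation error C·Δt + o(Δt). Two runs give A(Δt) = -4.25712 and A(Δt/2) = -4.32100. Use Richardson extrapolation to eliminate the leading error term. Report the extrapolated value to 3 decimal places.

-4.385

Extrapolated value = (2·A(Δt/2) − A(Δt)) / (2 − 1)
= (2·(-4.32100) − (-4.25712)) / 1
= -4.38488 / 1 = -4.38488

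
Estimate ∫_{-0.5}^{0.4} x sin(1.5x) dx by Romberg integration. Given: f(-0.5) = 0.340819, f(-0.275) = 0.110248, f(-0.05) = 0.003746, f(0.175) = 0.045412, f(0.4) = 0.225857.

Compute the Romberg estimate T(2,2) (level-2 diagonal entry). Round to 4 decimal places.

T(0,0) (trapezoid, 1 panel, h=0.9000): 0.255004
T(1,0) (trapezoid, 2 panels, h=0.4500): 0.129188
T(2,0) (trapezoid, 4 panels, h=0.2250): 0.099617
T(1,1) = 0.129188 + (0.129188 − 0.255004)/3 = 0.087249
T(2,1) = 0.099617 + (0.099617 − 0.129188)/3 = 0.089760
T(2,2) = 0.089760 + (0.089760 − 0.087249)/15 = 0.089927

0.0899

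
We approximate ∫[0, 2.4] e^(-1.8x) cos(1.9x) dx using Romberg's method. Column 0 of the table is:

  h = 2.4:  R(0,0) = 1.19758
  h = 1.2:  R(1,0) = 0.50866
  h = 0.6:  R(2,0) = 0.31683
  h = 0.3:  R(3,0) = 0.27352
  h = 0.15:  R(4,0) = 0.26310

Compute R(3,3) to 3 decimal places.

R(1,1) = (4·0.50866 − 1.19758) / 3 = 0.27902
R(2,1) = (4·0.31683 − 0.50866) / 3 = 0.25289
R(3,1) = 0.27352 + (0.27352 − 0.31683)/3 = 0.25908
R(2,2) = (16·0.25289 − 0.27902) / 15 = 0.25115
R(3,2) = (16·0.25908 − 0.25289) / 15 = 0.25949
R(3,3) = (64·0.25949 − 0.25115) / 63 = 0.25962

0.260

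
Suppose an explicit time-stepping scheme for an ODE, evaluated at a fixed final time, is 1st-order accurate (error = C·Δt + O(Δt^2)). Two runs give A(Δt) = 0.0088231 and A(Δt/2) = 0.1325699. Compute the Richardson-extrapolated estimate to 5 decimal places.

The leading error scales as Δt; refining by a factor of 2 reduces it by 2^1 = 2.
Extrapolated value = (2·A(Δt/2) − A(Δt)) / (2 − 1)
= (2·0.1325699 − 0.0088231) / 1
= 0.2563167 / 1 = 0.2563167

0.25632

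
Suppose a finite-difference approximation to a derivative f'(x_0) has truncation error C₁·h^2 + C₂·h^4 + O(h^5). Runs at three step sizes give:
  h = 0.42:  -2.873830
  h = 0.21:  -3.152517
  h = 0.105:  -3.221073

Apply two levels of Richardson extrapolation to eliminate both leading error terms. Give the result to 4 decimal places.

-3.2438

First eliminate the h^2 term (factor 2^2 = 4):
  B₁ = (4·(-3.152517) − (-2.873830))/3 = -3.245413
  B₂ = (4·(-3.221073) − (-3.152517))/3 = -3.243925
Then eliminate the h^4 term (factor 2^4 = 16):
  (16·(-3.243925) − (-3.245413))/15 = -3.243826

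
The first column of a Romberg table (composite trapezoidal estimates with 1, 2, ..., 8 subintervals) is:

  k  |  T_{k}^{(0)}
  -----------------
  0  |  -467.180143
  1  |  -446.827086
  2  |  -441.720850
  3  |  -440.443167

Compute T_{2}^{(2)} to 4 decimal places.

Richardson extrapolation on the trapezoidal column (denominator 4−1=3):
T_{1}^{(1)} = (4·(-446.827086) − (-467.180143)) / 3 = -440.042734
T_{2}^{(1)} = -441.720850 + (-441.720850 − (-446.827086))/3 = -440.018771
T_{2}^{(2)} = -440.018771 + (-440.018771 − (-440.042734))/15 = -440.017173
(Column j=1 coincides with Simpson's rule on the same nodes.)

-440.0172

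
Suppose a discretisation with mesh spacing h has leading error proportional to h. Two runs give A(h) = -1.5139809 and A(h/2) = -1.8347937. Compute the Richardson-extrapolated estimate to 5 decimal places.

-2.15561

Extrapolated value = (2·A(h/2) − A(h)) / (2 − 1)
= (2·(-1.8347937) − (-1.5139809)) / 1
= -2.1556065 / 1 = -2.1556065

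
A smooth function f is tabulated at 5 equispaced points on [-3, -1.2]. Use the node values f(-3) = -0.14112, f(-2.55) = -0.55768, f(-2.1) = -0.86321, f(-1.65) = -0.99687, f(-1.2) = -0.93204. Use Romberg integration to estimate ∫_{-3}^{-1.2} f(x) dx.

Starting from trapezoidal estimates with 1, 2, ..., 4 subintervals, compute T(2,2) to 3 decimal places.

T(0,0) (trapezoid, 1 panel, h=1.8000): -0.96584
T(1,0) (trapezoid, 2 panels, h=0.9000): -1.25981
T(2,0) (trapezoid, 4 panels, h=0.4500): -1.32945
T(1,1) = -1.25981 + (-1.25981 − (-0.96584))/3 = -1.35780
T(2,1) = -1.32945 + (-1.32945 − (-1.25981))/3 = -1.35266
T(2,2) = -1.35266 + (-1.35266 − (-1.35780))/15 = -1.35232

-1.352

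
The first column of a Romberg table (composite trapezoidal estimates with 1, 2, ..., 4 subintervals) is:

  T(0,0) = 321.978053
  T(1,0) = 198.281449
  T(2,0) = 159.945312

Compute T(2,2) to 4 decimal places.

146.5078

T(1,1) = (4·198.281449 − 321.978053) / 3 = 157.049248
T(2,1) = (4·159.945312 − 198.281449) / 3 = 147.166600
T(2,2) = (16·147.166600 − 157.049248) / 15 = 146.507757
(Column j=1 coincides with Simpson's rule on the same nodes.)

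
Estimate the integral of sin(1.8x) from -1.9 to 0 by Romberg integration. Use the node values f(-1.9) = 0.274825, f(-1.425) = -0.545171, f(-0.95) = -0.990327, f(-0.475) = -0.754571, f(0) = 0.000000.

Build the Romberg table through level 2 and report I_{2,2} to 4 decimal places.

-1.0883

I_{0,0} (trapezoid, 1 panel, h=1.9000): 0.261084
I_{1,0} (trapezoid, 2 panels, h=0.9500): -0.810269
I_{2,0} (trapezoid, 4 panels, h=0.4750): -1.022512
I_{1,1} = -0.810269 + (-0.810269 − 0.261084)/3 = -1.167387
I_{2,1} = -1.022512 + (-1.022512 − (-0.810269))/3 = -1.093260
I_{2,2} = -1.093260 + (-1.093260 − (-1.167387))/15 = -1.088318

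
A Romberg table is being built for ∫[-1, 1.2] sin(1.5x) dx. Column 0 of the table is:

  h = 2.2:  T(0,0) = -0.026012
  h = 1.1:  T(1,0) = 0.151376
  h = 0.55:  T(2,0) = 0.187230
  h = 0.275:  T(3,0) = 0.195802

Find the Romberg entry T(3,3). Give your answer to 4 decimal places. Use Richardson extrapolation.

T(1,1) = 0.151376 + (0.151376 − (-0.026012))/3 = 0.210505
T(2,1) = (4·0.187230 − 0.151376) / 3 = 0.199181
T(3,1) = 0.195802 + (0.195802 − 0.187230)/3 = 0.198659
T(2,2) = (16·0.199181 − 0.210505) / 15 = 0.198426
T(3,2) = (16·0.198659 − 0.199181) / 15 = 0.198624
T(3,3) = (64·0.198624 − 0.198426) / 63 = 0.198627

0.1986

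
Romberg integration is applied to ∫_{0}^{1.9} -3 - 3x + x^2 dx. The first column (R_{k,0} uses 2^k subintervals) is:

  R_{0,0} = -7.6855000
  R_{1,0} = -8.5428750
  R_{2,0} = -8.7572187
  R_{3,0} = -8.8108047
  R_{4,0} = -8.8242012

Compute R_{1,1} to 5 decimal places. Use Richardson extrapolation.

R_{1,1} = (4·(-8.5428750) − (-7.6855000)) / 3 = -8.8286667

-8.82867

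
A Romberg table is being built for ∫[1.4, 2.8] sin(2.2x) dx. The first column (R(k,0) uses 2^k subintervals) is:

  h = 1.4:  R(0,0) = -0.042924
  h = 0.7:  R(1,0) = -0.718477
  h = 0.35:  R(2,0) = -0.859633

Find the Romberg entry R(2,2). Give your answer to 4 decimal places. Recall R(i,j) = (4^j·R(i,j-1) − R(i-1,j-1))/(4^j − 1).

-0.9042

R(1,1) = (4·(-0.718477) − (-0.042924)) / 3 = -0.943661
R(2,1) = (4·(-0.859633) − (-0.718477)) / 3 = -0.906685
R(2,2) = (16·(-0.906685) − (-0.943661)) / 15 = -0.904220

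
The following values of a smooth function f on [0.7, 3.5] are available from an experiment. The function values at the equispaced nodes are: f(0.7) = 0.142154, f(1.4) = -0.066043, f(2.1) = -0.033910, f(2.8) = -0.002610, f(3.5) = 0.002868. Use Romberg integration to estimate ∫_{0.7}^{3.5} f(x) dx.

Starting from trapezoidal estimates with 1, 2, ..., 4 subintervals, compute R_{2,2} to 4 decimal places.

-0.0494

R_{0,0} (trapezoid, 1 panel, h=2.8000): 0.203031
R_{1,0} (trapezoid, 2 panels, h=1.4000): 0.054041
R_{2,0} (trapezoid, 4 panels, h=0.7000): -0.021036
R_{1,1} = 0.054041 + (0.054041 − 0.203031)/3 = 0.004378
R_{2,1} = -0.021036 + (-0.021036 − 0.054041)/3 = -0.046062
R_{2,2} = -0.046062 + (-0.046062 − 0.004378)/15 = -0.049425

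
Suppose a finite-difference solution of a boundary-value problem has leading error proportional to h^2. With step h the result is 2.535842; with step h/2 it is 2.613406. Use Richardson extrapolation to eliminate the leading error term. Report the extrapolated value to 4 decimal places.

Extrapolated value = (4·A(h/2) − A(h)) / (4 − 1)
= (4·2.613406 − 2.535842) / 3
= 7.917782 / 3 = 2.639261

2.6393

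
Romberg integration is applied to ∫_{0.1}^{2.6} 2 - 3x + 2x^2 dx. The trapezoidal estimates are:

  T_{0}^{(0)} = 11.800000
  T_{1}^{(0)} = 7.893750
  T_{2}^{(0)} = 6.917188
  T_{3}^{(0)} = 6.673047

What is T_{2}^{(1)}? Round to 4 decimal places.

6.5917

T_{2}^{(1)} = 6.917188 + (6.917188 − 7.893750)/3 = 6.591667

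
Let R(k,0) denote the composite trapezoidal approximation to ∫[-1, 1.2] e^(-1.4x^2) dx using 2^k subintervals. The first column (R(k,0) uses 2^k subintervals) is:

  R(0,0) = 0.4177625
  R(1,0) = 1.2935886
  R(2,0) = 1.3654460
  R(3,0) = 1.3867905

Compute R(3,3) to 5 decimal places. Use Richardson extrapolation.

R(1,1) = (4·1.2935886 − 0.4177625) / 3 = 1.5855306
R(2,1) = (4·1.3654460 − 1.2935886) / 3 = 1.3893985
R(3,1) = (4·1.3867905 − 1.3654460) / 3 = 1.3939053
R(2,2) = 1.3893985 + (1.3893985 − 1.5855306)/15 = 1.3763230
R(3,2) = (16·1.3939053 − 1.3893985) / 15 = 1.3942058
R(3,3) = (64·1.3942058 − 1.3763230) / 63 = 1.3944897

1.39449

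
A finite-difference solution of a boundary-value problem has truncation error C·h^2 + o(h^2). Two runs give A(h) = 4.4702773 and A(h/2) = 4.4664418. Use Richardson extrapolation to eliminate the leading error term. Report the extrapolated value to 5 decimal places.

4.46516

The leading error scales as h^2; refining by a factor of 2 reduces it by 2^2 = 4.
Extrapolated value = (4·A(h/2) − A(h)) / (4 − 1)
= (4·4.4664418 − 4.4702773) / 3
= 13.3954899 / 3 = 4.4651633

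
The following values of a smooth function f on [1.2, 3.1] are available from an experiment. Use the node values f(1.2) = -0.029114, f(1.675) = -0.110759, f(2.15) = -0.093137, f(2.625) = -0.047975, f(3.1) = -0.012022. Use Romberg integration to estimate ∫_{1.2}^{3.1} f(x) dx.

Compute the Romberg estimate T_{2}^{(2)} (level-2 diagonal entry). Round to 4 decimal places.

-0.1369

T_{0}^{(0)} (trapezoid, 1 panel, h=1.9000): -0.039079
T_{1}^{(0)} (trapezoid, 2 panels, h=0.9500): -0.108020
T_{2}^{(0)} (trapezoid, 4 panels, h=0.4750): -0.129409
T_{1}^{(1)} = -0.108020 + (-0.108020 − (-0.039079))/3 = -0.131000
T_{2}^{(1)} = -0.129409 + (-0.129409 − (-0.108020))/3 = -0.136539
T_{2}^{(2)} = -0.136539 + (-0.136539 − (-0.131000))/15 = -0.136908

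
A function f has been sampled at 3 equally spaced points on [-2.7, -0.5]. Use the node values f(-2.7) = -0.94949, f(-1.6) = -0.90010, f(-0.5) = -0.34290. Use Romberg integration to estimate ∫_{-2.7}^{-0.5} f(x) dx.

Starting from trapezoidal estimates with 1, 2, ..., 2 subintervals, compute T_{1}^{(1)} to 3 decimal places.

-1.794

T_{0}^{(0)} (trapezoid, 1 panel, h=2.2000): -1.42163
T_{1}^{(0)} (trapezoid, 2 panels, h=1.1000): -1.70092
T_{1}^{(1)} = -1.70092 + (-1.70092 − (-1.42163))/3 = -1.79402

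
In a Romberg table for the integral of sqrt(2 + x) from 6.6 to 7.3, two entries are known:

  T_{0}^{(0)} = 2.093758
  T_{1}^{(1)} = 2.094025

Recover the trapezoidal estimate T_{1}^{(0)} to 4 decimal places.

From T_{1}^{(1)} = (4·T_{1}^{(0)} − T_{0}^{(0)})/3, solve for T_{1}^{(0)}:
4·T_{1}^{(0)} = 3·2.094025 + 2.093758 = 8.375833
T_{1}^{(0)} = 2.093958

2.0940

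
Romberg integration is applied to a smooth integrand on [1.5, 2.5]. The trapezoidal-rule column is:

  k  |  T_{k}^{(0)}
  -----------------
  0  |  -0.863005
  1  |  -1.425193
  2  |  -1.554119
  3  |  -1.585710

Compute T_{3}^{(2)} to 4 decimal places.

-1.5962

T_{2}^{(1)} = -1.554119 + (-1.554119 − (-1.425193))/3 = -1.597094
T_{3}^{(1)} = -1.585710 + (-1.585710 − (-1.554119))/3 = -1.596240
T_{3}^{(2)} = -1.596240 + (-1.596240 − (-1.597094))/15 = -1.596183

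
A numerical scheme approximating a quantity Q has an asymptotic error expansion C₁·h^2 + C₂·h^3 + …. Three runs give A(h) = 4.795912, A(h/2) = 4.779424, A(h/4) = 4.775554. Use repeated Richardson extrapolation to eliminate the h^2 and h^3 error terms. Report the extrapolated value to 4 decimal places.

4.7743

First eliminate the h^2 term (factor 2^2 = 4):
  B₁ = (4·4.779424 − 4.795912)/3 = 4.773928
  B₂ = (4·4.775554 − 4.779424)/3 = 4.774264
Then eliminate the h^3 term (factor 2^3 = 8):
  (8·4.774264 − 4.773928)/7 = 4.774312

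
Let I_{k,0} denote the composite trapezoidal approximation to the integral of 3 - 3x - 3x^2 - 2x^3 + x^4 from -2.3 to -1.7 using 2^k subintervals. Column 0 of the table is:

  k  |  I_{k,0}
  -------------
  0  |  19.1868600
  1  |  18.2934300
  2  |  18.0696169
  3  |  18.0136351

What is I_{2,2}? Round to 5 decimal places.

17.99497

I_{1,1} = (4·18.2934300 − 19.1868600) / 3 = 17.9956200
I_{2,1} = 18.0696169 + (18.0696169 − 18.2934300)/3 = 17.9950125
I_{2,2} = 17.9950125 + (17.9950125 − 17.9956200)/15 = 17.9949720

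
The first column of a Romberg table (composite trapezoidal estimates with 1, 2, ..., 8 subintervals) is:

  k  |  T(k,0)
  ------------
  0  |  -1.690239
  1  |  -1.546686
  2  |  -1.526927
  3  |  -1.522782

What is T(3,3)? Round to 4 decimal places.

Richardson extrapolation on the trapezoidal column (denominator 4−1=3):
T(1,1) = (4·(-1.546686) − (-1.690239)) / 3 = -1.498835
T(2,1) = (4·(-1.526927) − (-1.546686)) / 3 = -1.520341
T(3,1) = -1.522782 + (-1.522782 − (-1.526927))/3 = -1.521400
T(2,2) = (16·(-1.520341) − (-1.498835)) / 15 = -1.521775
T(3,2) = -1.521400 + (-1.521400 − (-1.520341))/15 = -1.521471
T(3,3) = -1.521471 + (-1.521471 − (-1.521775))/63 = -1.521466

-1.5215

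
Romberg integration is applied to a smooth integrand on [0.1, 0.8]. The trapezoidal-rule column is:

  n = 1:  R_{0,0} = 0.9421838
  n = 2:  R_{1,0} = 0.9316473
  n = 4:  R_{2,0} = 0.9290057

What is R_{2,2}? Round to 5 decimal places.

0.92812

Richardson extrapolation on the trapezoidal column (denominator 4−1=3):
R_{1,1} = (4·0.9316473 − 0.9421838) / 3 = 0.9281351
R_{2,1} = (4·0.9290057 − 0.9316473) / 3 = 0.9281252
R_{2,2} = (16·0.9281252 − 0.9281351) / 15 = 0.9281245
(Column j=1 coincides with Simpson's rule on the same nodes.)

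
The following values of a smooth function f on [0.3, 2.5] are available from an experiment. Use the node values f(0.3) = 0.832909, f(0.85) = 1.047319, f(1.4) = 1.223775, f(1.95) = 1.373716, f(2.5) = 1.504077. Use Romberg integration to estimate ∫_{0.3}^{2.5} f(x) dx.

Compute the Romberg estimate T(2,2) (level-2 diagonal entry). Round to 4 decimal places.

T(0,0) (trapezoid, 1 panel, h=2.2000): 2.570685
T(1,0) (trapezoid, 2 panels, h=1.1000): 2.631495
T(2,0) (trapezoid, 4 panels, h=0.5500): 2.647317
T(1,1) = 2.631495 + (2.631495 − 2.570685)/3 = 2.651765
T(2,1) = 2.647317 + (2.647317 − 2.631495)/3 = 2.652591
T(2,2) = 2.652591 + (2.652591 − 2.651765)/15 = 2.652646

2.6526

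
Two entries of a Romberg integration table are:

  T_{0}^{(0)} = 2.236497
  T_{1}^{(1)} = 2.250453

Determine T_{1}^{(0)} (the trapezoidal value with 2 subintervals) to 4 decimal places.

From T_{1}^{(1)} = (4·T_{1}^{(0)} − T_{0}^{(0)})/3, solve for T_{1}^{(0)}:
4·T_{1}^{(0)} = 3·2.250453 + 2.236497 = 8.987856
T_{1}^{(0)} = 2.246964

2.2470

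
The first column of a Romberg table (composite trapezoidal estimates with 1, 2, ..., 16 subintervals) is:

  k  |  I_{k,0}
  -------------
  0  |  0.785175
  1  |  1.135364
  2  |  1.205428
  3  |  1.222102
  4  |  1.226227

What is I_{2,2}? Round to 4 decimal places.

1.2272

I_{1,1} = 1.135364 + (1.135364 − 0.785175)/3 = 1.252094
I_{2,1} = 1.205428 + (1.205428 − 1.135364)/3 = 1.228783
I_{2,2} = 1.228783 + (1.228783 − 1.252094)/15 = 1.227229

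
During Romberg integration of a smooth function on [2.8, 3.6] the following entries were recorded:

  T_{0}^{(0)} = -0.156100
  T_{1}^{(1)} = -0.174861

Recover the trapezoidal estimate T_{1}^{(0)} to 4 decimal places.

From T_{1}^{(1)} = (4·T_{1}^{(0)} − T_{0}^{(0)})/3, solve for T_{1}^{(0)}:
4·T_{1}^{(0)} = 3·(-0.174861) + (-0.156100) = -0.680683
T_{1}^{(0)} = -0.170171

-0.1702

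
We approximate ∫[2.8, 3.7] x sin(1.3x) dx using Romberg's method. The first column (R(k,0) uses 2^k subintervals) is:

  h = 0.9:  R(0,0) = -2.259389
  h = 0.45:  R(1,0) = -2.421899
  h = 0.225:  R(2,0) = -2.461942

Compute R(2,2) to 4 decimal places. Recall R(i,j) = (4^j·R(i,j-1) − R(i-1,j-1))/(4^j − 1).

Richardson extrapolation on the trapezoidal column (denominator 4−1=3):
R(1,1) = (4·(-2.421899) − (-2.259389)) / 3 = -2.476069
R(2,1) = -2.461942 + (-2.461942 − (-2.421899))/3 = -2.475290
R(2,2) = (16·(-2.475290) − (-2.476069)) / 15 = -2.475238
(Column j=1 coincides with Simpson's rule on the same nodes.)

-2.4752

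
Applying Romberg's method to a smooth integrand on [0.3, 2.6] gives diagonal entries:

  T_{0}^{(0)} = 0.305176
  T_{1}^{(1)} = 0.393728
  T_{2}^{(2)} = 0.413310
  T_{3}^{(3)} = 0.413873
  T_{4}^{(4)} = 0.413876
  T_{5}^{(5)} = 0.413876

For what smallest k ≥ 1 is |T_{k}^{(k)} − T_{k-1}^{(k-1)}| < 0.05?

k = 2

|T_{1}^{(1)} − T_{0}^{(0)}| = 0.088552 ≥ 0.05
|T_{2}^{(2)} − T_{1}^{(1)}| = 0.019582 < 0.05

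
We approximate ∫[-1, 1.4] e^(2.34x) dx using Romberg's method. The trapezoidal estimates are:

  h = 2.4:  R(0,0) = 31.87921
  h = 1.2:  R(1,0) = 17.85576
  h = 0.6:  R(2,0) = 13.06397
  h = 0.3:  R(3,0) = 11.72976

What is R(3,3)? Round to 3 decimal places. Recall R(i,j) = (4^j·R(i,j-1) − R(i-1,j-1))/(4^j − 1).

Richardson extrapolation on the trapezoidal column (denominator 4−1=3):
R(1,1) = 17.85576 + (17.85576 − 31.87921)/3 = 13.18128
R(2,1) = 13.06397 + (13.06397 − 17.85576)/3 = 11.46671
R(3,1) = 11.72976 + (11.72976 − 13.06397)/3 = 11.28502
R(2,2) = 11.46671 + (11.46671 − 13.18128)/15 = 11.35241
R(3,2) = 11.28502 + (11.28502 − 11.46671)/15 = 11.27291
R(3,3) = 11.27291 + (11.27291 − 11.35241)/63 = 11.27165
(Column j=1 coincides with Simpson's rule on the same nodes.)

11.272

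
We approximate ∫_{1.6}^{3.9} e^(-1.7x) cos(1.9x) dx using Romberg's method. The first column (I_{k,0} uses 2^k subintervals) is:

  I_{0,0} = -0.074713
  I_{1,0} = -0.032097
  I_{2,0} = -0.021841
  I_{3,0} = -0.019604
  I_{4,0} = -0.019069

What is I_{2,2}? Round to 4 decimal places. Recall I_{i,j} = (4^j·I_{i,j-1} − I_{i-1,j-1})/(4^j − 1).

I_{1,1} = -0.032097 + (-0.032097 − (-0.074713))/3 = -0.017892
I_{2,1} = -0.021841 + (-0.021841 − (-0.032097))/3 = -0.018422
I_{2,2} = -0.018422 + (-0.018422 − (-0.017892))/15 = -0.018457
(Column j=1 coincides with Simpson's rule on the same nodes.)

-0.0185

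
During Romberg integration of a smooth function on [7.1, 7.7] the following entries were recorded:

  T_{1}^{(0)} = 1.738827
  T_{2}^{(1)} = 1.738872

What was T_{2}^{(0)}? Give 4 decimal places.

1.7389

From T_{2}^{(1)} = (4·T_{2}^{(0)} − T_{1}^{(0)})/3, solve for T_{2}^{(0)}:
4·T_{2}^{(0)} = 3·1.738872 + 1.738827 = 6.955443
T_{2}^{(0)} = 1.738861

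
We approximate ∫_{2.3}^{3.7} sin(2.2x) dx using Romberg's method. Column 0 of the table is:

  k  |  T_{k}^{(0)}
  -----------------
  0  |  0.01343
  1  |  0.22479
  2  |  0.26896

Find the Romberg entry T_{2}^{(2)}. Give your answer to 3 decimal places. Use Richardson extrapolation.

0.283

T_{1}^{(1)} = 0.22479 + (0.22479 − 0.01343)/3 = 0.29524
T_{2}^{(1)} = (4·0.26896 − 0.22479) / 3 = 0.28368
T_{2}^{(2)} = (16·0.28368 − 0.29524) / 15 = 0.28291
(Column j=1 coincides with Simpson's rule on the same nodes.)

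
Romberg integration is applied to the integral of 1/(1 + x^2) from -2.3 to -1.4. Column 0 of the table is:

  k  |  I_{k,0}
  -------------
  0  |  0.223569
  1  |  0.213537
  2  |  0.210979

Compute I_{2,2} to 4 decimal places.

Richardson extrapolation on the trapezoidal column (denominator 4−1=3):
I_{1,1} = 0.213537 + (0.213537 − 0.223569)/3 = 0.210193
I_{2,1} = (4·0.210979 − 0.213537) / 3 = 0.210126
I_{2,2} = (16·0.210126 − 0.210193) / 15 = 0.210122
(Column j=1 coincides with Simpson's rule on the same nodes.)

0.2101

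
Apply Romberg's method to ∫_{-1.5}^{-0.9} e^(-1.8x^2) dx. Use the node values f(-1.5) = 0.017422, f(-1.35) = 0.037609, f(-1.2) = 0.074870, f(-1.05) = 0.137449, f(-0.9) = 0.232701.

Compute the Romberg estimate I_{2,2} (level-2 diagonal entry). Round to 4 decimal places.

0.0550

I_{0,0} (trapezoid, 1 panel, h=0.6000): 0.075037
I_{1,0} (trapezoid, 2 panels, h=0.3000): 0.059979
I_{2,0} (trapezoid, 4 panels, h=0.1500): 0.056248
I_{1,1} = 0.059979 + (0.059979 − 0.075037)/3 = 0.054960
I_{2,1} = 0.056248 + (0.056248 − 0.059979)/3 = 0.055004
I_{2,2} = 0.055004 + (0.055004 − 0.054960)/15 = 0.055007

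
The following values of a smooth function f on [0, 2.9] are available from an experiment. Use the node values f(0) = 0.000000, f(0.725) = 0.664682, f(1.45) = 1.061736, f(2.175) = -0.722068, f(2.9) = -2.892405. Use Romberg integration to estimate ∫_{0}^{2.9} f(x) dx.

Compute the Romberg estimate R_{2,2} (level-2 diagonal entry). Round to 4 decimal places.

-0.3010

R_{0,0} (trapezoid, 1 panel, h=2.9000): -4.193987
R_{1,0} (trapezoid, 2 panels, h=1.4500): -0.557476
R_{2,0} (trapezoid, 4 panels, h=0.7250): -0.320343
R_{1,1} = -0.557476 + (-0.557476 − (-4.193987))/3 = 0.654694
R_{2,1} = -0.320343 + (-0.320343 − (-0.557476))/3 = -0.241299
R_{2,2} = -0.241299 + (-0.241299 − 0.654694)/15 = -0.301032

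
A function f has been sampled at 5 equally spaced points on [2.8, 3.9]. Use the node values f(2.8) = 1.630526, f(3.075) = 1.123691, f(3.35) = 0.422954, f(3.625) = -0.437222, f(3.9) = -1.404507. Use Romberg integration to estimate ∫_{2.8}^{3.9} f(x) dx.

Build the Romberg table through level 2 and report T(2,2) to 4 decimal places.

T(0,0) (trapezoid, 1 panel, h=1.1000): 0.124310
T(1,0) (trapezoid, 2 panels, h=0.5500): 0.294780
T(2,0) (trapezoid, 4 panels, h=0.2750): 0.336169
T(1,1) = 0.294780 + (0.294780 − 0.124310)/3 = 0.351603
T(2,1) = 0.336169 + (0.336169 − 0.294780)/3 = 0.349965
T(2,2) = 0.349965 + (0.349965 − 0.351603)/15 = 0.349856

0.3499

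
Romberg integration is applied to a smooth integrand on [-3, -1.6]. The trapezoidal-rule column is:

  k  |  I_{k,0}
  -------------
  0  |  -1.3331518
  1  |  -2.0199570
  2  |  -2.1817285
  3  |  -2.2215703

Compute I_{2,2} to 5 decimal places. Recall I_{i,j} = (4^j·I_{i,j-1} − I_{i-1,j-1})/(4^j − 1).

I_{1,1} = -2.0199570 + (-2.0199570 − (-1.3331518))/3 = -2.2488921
I_{2,1} = -2.1817285 + (-2.1817285 − (-2.0199570))/3 = -2.2356523
I_{2,2} = -2.2356523 + (-2.2356523 − (-2.2488921))/15 = -2.2347696

-2.23477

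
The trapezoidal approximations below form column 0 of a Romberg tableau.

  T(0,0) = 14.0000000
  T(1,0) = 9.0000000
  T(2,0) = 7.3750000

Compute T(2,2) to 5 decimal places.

Richardson extrapolation on the trapezoidal column (denominator 4−1=3):
T(1,1) = (4·9.0000000 − 14.0000000) / 3 = 7.3333333
T(2,1) = (4·7.3750000 − 9.0000000) / 3 = 6.8333333
T(2,2) = 6.8333333 + (6.8333333 − 7.3333333)/15 = 6.8000000

6.80000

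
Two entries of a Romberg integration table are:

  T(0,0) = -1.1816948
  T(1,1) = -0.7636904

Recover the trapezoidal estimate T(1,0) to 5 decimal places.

-0.86819

From T(1,1) = (4·T(1,0) − T(0,0))/3, solve for T(1,0):
4·T(1,0) = 3·(-0.7636904) + (-1.1816948) = -3.4727660
T(1,0) = -0.8681915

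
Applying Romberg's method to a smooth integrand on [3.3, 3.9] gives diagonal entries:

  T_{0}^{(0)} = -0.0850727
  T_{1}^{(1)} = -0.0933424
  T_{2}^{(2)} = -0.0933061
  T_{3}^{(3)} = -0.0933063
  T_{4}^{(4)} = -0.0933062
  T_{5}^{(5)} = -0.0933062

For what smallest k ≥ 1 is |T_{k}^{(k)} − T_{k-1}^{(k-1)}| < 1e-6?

|T_{1}^{(1)} − T_{0}^{(0)}| = 0.0082697 ≥ 1e-6
|T_{2}^{(2)} − T_{1}^{(1)}| = 0.0000363 ≥ 1e-6
|T_{3}^{(3)} − T_{2}^{(2)}| = 0.0000002 < 1e-6

k = 3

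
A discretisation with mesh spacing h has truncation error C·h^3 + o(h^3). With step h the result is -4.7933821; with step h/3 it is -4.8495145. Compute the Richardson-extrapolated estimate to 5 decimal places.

The leading error scales as h^3; refining by a factor of 3 reduces it by 3^3 = 27.
Extrapolated value = (27·A(h/3) − A(h)) / (27 − 1)
= (27·(-4.8495145) − (-4.7933821)) / 26
= -126.1435094 / 26 = -4.8516734

-4.85167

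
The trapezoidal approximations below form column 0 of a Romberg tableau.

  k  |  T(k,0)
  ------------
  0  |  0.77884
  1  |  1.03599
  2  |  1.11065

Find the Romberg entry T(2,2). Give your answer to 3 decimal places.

T(1,1) = (4·1.03599 − 0.77884) / 3 = 1.12171
T(2,1) = 1.11065 + (1.11065 − 1.03599)/3 = 1.13554
T(2,2) = (16·1.13554 − 1.12171) / 15 = 1.13646

1.136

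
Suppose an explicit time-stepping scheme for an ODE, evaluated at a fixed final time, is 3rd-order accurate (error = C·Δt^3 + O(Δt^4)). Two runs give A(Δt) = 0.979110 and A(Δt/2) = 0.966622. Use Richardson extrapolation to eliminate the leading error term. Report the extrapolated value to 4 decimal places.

The leading error scales as Δt^3; refining by a factor of 2 reduces it by 2^3 = 8.
Extrapolated value = (8·A(Δt/2) − A(Δt)) / (8 − 1)
= (8·0.966622 − 0.979110) / 7
= 6.753866 / 7 = 0.964838

0.9648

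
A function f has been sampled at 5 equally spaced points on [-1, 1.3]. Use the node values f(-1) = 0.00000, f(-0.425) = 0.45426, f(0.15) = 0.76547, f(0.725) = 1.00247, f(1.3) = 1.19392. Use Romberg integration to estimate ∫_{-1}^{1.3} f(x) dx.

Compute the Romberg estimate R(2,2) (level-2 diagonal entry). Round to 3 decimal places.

1.640

R(0,0) (trapezoid, 1 panel, h=2.3000): 1.37301
R(1,0) (trapezoid, 2 panels, h=1.1500): 1.56679
R(2,0) (trapezoid, 4 panels, h=0.5750): 1.62102
R(1,1) = 1.56679 + (1.56679 − 1.37301)/3 = 1.63138
R(2,1) = 1.62102 + (1.62102 − 1.56679)/3 = 1.63910
R(2,2) = 1.63910 + (1.63910 − 1.63138)/15 = 1.63961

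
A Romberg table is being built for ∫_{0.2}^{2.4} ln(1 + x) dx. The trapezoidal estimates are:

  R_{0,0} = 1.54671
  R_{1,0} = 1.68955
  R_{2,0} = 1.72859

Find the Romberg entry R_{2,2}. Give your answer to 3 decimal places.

Richardson extrapolation on the trapezoidal column (denominator 4−1=3):
R_{1,1} = (4·1.68955 − 1.54671) / 3 = 1.73716
R_{2,1} = 1.72859 + (1.72859 − 1.68955)/3 = 1.74160
R_{2,2} = 1.74160 + (1.74160 − 1.73716)/15 = 1.74190

1.742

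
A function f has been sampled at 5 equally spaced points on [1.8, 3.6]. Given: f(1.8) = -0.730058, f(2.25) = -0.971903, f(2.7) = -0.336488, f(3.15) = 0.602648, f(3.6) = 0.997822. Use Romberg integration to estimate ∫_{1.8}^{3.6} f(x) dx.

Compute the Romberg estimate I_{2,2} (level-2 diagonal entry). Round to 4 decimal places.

I_{0,0} (trapezoid, 1 panel, h=1.8000): 0.240988
I_{1,0} (trapezoid, 2 panels, h=0.9000): -0.182345
I_{2,0} (trapezoid, 4 panels, h=0.4500): -0.257337
I_{1,1} = -0.182345 + (-0.182345 − 0.240988)/3 = -0.323456
I_{2,1} = -0.257337 + (-0.257337 − (-0.182345))/3 = -0.282334
I_{2,2} = -0.282334 + (-0.282334 − (-0.323456))/15 = -0.279593

-0.2796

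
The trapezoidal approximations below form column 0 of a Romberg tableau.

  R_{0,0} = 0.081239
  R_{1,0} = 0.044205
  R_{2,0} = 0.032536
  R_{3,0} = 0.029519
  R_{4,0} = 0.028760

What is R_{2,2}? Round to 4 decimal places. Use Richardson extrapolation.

0.0284

R_{1,1} = 0.044205 + (0.044205 − 0.081239)/3 = 0.031860
R_{2,1} = 0.032536 + (0.032536 − 0.044205)/3 = 0.028646
R_{2,2} = (16·0.028646 − 0.031860) / 15 = 0.028432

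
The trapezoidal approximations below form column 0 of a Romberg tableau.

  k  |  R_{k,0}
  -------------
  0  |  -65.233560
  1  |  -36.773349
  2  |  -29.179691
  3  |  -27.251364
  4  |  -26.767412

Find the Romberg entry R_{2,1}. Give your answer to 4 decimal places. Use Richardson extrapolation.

-26.6485

R_{2,1} = (4·(-29.179691) − (-36.773349)) / 3 = -26.648472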